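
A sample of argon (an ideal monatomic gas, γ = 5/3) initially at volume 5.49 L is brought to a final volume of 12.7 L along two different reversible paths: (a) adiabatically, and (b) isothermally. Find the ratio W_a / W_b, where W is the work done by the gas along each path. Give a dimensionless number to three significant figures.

Path (a) adiabatic: W = P₁V₁(1 − (V₁/V₂)^(γ−1))/(γ−1) → W_a/(P₁V₁) = 0.6424.
Path (b) isothermal: W = P₁V₁ ln(V₂/V₁) → W_b/(P₁V₁) = 0.8387.
W_a / W_b = 0.6424 / 0.8387 = 0.766.

W_a / W_b ≈ 0.766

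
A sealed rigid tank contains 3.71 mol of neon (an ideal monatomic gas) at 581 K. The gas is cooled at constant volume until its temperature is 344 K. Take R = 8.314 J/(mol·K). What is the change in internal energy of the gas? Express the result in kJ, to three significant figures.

ΔU ≈ -11.0 kJ

Constant volume ⇒ W = 0, so Q = ΔU = nCᵥΔT with Cᵥ = 3R/2 = 12.47 J/(mol·K).
ΔU = (3.71)(12.47)(344 − 581) = -10965 J.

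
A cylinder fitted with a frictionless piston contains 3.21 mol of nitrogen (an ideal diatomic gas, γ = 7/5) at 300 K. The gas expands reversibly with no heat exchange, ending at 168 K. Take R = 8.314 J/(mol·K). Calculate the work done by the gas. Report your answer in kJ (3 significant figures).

W ≈ 8.81 kJ

Adiabatic ⇒ Q = 0, so W_by = −ΔU = nCᵥ(T₁ − T₂).
Cᵥ = 5R/2 = 20.79 J/(mol·K).
W = (3.21)(20.79)(300 − 168) = 8807 J.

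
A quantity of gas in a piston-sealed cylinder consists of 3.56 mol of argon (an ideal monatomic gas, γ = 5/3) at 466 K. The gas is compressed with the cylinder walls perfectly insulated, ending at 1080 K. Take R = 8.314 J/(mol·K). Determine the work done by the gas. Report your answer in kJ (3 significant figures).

Adiabatic ⇒ Q = 0, so W_by = −ΔU = nCᵥ(T₁ − T₂).
Cᵥ = 3R/2 = 12.47 J/(mol·K).
W = (3.56)(12.47)(466 − 1080) = -27260 J.

W ≈ -27.3 kJ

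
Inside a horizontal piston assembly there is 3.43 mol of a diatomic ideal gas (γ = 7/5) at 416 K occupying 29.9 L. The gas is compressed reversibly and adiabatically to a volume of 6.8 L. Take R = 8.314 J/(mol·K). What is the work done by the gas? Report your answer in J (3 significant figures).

Adiabatic: TV^(γ−1) = const with γ = 7/5.
T₂ = T₁ (V₁/V₂)^(γ−1) = 416 × (29.9/6.8)^0.4 = 416 × 1.808 = 752.2 K.
W_by = nCᵥ(T₁ − T₂) = (3.43)(20.79)(416 − 752.2) = -23972 J.

W ≈ -24000 J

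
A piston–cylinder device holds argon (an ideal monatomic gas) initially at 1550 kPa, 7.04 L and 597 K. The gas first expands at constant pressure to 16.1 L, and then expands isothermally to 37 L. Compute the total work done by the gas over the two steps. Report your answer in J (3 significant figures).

Step 1 (isobaric): W = PΔV = (1550 kPa)(16.1 − 7.04 L) = 14043 J.
After step 1: P = 1550 kPa, V = 16.1 L, T = 1365 K.
Step 2 (isothermal): W = P₁V₁ ln(V₂/V₁) = (24955) ln(37/16.1) = 20765 J.
W_total = 14043 + 20765 = 34808 J.

W_total ≈ 34800 J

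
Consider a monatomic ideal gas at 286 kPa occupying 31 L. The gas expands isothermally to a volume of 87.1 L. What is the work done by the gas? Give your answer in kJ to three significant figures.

Isothermal: W = nRT ln(V₂/V₁) = P₁V₁ ln(V₂/V₁).
P₁V₁ = (286 kPa)(31 L) = 8866 J.
W = 8866 × ln(87.1/31) = 8866 × 1.033
W_by_gas = 9159 J.

W ≈ 9.16 kJ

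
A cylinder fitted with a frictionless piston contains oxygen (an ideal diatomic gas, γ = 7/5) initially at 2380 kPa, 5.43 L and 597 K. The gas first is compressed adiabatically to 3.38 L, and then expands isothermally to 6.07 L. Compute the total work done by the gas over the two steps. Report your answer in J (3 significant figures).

W_total ≈ 2400 J

Step 1 (adiabatic): W = (P₁V₁ − P₂V₂)/(γ−1) = (12923 − 15622)/0.4 = -6746 J.
After step 1: P = 4622 kPa, V = 3.38 L, T = 721.7 K.
Step 2 (isothermal): W = P₁V₁ ln(V₂/V₁) = (15622) ln(6.07/3.38) = 9146 J.
W_total = -6746 + 9146 = 2400 J.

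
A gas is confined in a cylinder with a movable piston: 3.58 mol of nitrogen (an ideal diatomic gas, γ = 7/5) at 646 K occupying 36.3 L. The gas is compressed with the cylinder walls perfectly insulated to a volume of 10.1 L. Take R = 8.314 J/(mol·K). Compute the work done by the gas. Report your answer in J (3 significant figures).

Adiabatic: TV^(γ−1) = const with γ = 7/5.
T₂ = T₁ (V₁/V₂)^(γ−1) = 646 × (36.3/10.1)^0.4 = 646 × 1.668 = 1078 K.
W_by = nCᵥ(T₁ − T₂) = (3.58)(20.79)(646 − 1078) = -32117 J.

W ≈ -32100 J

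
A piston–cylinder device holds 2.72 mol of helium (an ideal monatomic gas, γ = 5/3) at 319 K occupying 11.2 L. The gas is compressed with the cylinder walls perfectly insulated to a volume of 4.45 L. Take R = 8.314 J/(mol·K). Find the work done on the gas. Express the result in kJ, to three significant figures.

W ≈ 9.20 kJ

Adiabatic: TV^(γ−1) = const with γ = 5/3.
T₂ = T₁ (V₁/V₂)^(γ−1) = 319 × (11.2/4.45)^0.667 = 319 × 1.85 = 590.2 K.
W_by = nCᵥ(T₁ − T₂) = (2.72)(12.47)(319 − 590.2) = -9201 J.
Work on gas = −W_by = 9201 J.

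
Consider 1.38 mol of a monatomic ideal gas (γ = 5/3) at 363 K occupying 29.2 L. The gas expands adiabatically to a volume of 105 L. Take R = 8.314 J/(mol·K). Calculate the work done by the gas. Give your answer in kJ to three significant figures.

W ≈ 3.59 kJ

Adiabatic: TV^(γ−1) = const with γ = 5/3.
T₂ = T₁ (V₁/V₂)^(γ−1) = 363 × (29.2/105)^0.667 = 363 × 0.4261 = 154.7 K.
W_by = nCᵥ(T₁ − T₂) = (1.38)(12.47)(363 − 154.7) = 3586 J.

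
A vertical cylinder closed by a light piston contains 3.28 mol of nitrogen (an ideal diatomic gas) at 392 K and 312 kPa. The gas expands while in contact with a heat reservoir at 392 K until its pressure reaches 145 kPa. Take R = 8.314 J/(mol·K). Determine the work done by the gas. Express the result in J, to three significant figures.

Isothermal process: W = nRT ln(V₂/V₁) = nRT ln(P₁/P₂).
W = (3.28)(8.314)(392) × ln(312/145)
  = 10690 × ln(2.152) = 10690 × 0.7663
W_by_gas = 8191 J.

W ≈ 8190 J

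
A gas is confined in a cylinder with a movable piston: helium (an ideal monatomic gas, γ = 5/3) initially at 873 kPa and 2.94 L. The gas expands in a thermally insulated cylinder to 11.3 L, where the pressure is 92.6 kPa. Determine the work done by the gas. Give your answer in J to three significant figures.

W ≈ 2280 J

Adiabatic: W = (P₁V₁ − P₂V₂)/(γ − 1) with γ = 5/3.
P₁V₁ = 2567 J, P₂V₂ = 1046 J.
W = (2567 − 1046) / 0.6667 = 2280 J.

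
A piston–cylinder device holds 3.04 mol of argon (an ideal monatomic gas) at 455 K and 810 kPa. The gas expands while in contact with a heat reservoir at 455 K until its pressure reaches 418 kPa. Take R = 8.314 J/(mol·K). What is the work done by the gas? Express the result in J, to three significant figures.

W ≈ 7610 J

Isothermal process: W = nRT ln(V₂/V₁) = nRT ln(P₁/P₂).
W = (3.04)(8.314)(455) × ln(810/418)
  = 11500 × ln(1.938) = 11500 × 0.6616
W_by_gas = 7608 J.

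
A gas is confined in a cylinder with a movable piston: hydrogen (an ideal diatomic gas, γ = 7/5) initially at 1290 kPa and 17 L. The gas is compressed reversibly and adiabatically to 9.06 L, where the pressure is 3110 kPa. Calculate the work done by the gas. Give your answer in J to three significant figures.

Adiabatic: W = (P₁V₁ − P₂V₂)/(γ − 1) with γ = 7/5.
P₁V₁ = 21930 J, P₂V₂ = 28177 J.
W = (21930 − 28177) / 0.4 = -15617 J.

W ≈ -15600 J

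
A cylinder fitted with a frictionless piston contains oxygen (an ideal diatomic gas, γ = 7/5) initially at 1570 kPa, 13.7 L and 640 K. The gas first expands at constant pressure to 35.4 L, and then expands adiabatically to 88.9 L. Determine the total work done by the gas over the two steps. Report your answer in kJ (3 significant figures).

Step 1 (isobaric): W = PΔV = (1570 kPa)(35.4 − 13.7 L) = 34069 J.
After step 1: P = 1570 kPa, V = 35.4 L, T = 1654 K.
Step 2 (adiabatic): W = (P₁V₁ − P₂V₂)/(γ−1) = (55578 − 38454)/0.4 = 42810 J.
W_total = 34069 + 42810 = 76879 J.

W_total ≈ 76.9 kJ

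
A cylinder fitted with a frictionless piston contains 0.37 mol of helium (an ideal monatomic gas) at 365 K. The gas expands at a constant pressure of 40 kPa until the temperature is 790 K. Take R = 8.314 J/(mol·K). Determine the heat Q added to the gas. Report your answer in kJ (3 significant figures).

Isobaric: W = nRΔT = (0.37)(8.314)(425) = 1307 J.
ΔU = nCᵥΔT with Cᵥ = 3R/2: ΔU = (0.37)(12.47)(425) = 1961 J.
Q = ΔU + W = 1961 + 1307 = 3268 J.

Q ≈ 3.27 kJ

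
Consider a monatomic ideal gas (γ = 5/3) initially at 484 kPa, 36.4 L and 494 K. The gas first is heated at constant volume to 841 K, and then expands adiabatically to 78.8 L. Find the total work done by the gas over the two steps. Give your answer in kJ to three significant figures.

W_total ≈ 18.1 kJ

Step 1 (isochoric): W = 0 (constant volume).
After step 1: P = 824 kPa (V unchanged).
Step 2 (adiabatic): W = (P₁V₁ − P₂V₂)/(γ−1) = (29993 − 17923)/0.667 = 18105 J.
W_total = 0 + 18105 = 18105 J.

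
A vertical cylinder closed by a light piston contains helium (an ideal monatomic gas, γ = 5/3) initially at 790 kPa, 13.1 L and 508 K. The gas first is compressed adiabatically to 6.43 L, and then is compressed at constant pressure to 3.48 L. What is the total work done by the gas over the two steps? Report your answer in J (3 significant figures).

W_total ≈ -17100 J

Step 1 (adiabatic): W = (P₁V₁ − P₂V₂)/(γ−1) = (10349 − 16632)/0.667 = -9424 J.
After step 1: P = 2587 kPa, V = 6.43 L, T = 816.4 K.
Step 2 (isobaric): W = PΔV = (2587 kPa)(3.48 − 6.43 L) = -7630 J.
W_total = -9424 − 7630 = -17055 J.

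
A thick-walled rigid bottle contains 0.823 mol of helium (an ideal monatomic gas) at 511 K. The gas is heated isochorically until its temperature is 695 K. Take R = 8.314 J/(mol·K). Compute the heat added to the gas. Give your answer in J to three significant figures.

Q ≈ 1890 J

Constant volume ⇒ W = 0, so Q = ΔU = nCᵥΔT with Cᵥ = 3R/2 = 12.47 J/(mol·K).
ΔU = (0.823)(12.47)(695 − 511) = 1889 J.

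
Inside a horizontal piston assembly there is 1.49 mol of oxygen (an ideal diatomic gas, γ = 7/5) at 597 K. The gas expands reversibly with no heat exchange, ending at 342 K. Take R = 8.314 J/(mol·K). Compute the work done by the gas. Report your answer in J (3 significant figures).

Adiabatic ⇒ Q = 0, so W_by = −ΔU = nCᵥ(T₁ − T₂).
Cᵥ = 5R/2 = 20.79 J/(mol·K).
W = (1.49)(20.79)(597 − 342) = 7897 J.

W ≈ 7900 J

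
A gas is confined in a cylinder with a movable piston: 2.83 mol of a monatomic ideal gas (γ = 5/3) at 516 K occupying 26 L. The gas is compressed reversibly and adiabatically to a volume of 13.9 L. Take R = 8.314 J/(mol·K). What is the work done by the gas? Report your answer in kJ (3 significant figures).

W ≈ -9.44 kJ

Adiabatic: TV^(γ−1) = const with γ = 5/3.
T₂ = T₁ (V₁/V₂)^(γ−1) = 516 × (26/13.9)^0.667 = 516 × 1.518 = 783.3 K.
W_by = nCᵥ(T₁ − T₂) = (2.83)(12.47)(516 − 783.3) = -9436 J.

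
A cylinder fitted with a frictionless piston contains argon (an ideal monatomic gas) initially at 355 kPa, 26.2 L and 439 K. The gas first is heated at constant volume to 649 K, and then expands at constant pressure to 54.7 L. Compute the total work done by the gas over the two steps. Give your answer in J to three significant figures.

W_total ≈ 15000 J

Step 1 (isochoric): W = 0 (constant volume).
After step 1: P = 524.8 kPa (V unchanged).
Step 2 (isobaric): W = PΔV = (524.8 kPa)(54.7 − 26.2 L) = 14957 J.
W_total = 0 + 14957 = 14957 J.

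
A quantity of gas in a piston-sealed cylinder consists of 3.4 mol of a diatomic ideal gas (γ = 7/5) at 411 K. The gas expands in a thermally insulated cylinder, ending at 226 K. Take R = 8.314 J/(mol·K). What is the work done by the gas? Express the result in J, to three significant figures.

Adiabatic ⇒ Q = 0, so W_by = −ΔU = nCᵥ(T₁ − T₂).
Cᵥ = 5R/2 = 20.79 J/(mol·K).
W = (3.4)(20.79)(411 − 226) = 13074 J.

W ≈ 13100 J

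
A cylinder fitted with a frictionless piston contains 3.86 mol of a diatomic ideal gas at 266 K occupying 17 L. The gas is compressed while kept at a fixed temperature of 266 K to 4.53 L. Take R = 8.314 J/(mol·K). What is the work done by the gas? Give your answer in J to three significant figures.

W ≈ -11300 J

Isothermal: W = nRT ln(V₂/V₁).
W = (3.86)(8.314)(266) × ln(4.53/17)
  = 8536 × -1.322
W_by_gas = -11289 J.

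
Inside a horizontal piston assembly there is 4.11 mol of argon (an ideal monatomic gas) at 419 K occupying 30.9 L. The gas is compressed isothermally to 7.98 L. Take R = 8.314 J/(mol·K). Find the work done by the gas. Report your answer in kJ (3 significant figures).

Isothermal: W = nRT ln(V₂/V₁).
W = (4.11)(8.314)(419) × ln(7.98/30.9)
  = 14317 × -1.354
W_by_gas = -19383 J.

W ≈ -19.4 kJ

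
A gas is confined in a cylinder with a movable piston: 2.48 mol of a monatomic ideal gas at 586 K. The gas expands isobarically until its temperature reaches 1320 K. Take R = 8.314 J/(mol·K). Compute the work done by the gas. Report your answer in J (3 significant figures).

W ≈ 15100 J

Isobaric: W = P ΔV = nR ΔT.
W = (2.48)(8.314)(1320 − 586) = 15134 J.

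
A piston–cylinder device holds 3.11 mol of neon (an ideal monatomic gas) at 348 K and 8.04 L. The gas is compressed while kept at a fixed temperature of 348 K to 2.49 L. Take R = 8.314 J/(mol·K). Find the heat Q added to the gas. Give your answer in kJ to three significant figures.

Q ≈ -10.5 kJ

Isothermal ⇒ ΔU = 0, so Q = W = nRT ln(V₂/V₁).
Q = (3.11)(8.314)(348) ln(2.49/8.04) = 8998 × -1.172 = -10547 J.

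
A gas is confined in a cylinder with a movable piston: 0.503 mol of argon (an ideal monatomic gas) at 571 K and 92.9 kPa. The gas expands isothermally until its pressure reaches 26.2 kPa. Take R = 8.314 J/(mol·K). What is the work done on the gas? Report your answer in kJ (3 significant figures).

W ≈ -3.02 kJ

Isothermal process: W = nRT ln(V₂/V₁) = nRT ln(P₁/P₂).
W = (0.503)(8.314)(571) × ln(92.9/26.2)
  = 2388 × ln(3.546) = 2388 × 1.266
W_by_gas = 3023 J; work on gas = −W_by = -3023 J.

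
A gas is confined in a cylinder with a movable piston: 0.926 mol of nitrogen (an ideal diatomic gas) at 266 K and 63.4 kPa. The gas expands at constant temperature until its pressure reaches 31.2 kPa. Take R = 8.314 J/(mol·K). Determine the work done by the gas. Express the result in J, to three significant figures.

W ≈ 1450 J

Isothermal process: W = nRT ln(V₂/V₁) = nRT ln(P₁/P₂).
W = (0.926)(8.314)(266) × ln(63.4/31.2)
  = 2048 × ln(2.032) = 2048 × 0.709
W_by_gas = 1452 J.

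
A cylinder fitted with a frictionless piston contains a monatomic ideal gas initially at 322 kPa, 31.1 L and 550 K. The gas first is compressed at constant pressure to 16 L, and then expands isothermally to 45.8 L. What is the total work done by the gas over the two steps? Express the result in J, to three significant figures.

W_total ≈ 556 J

Step 1 (isobaric): W = PΔV = (322 kPa)(16 − 31.1 L) = -4862 J.
After step 1: P = 322 kPa, V = 16 L, T = 283 K.
Step 2 (isothermal): W = P₁V₁ ln(V₂/V₁) = (5152) ln(45.8/16) = 5418 J.
W_total = -4862 + 5418 = 556.1 J.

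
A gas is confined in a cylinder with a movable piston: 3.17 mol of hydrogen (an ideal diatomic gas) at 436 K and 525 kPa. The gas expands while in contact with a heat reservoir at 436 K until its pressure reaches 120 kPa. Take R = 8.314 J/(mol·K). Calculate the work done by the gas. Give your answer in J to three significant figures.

W ≈ 17000 J

Isothermal process: W = nRT ln(V₂/V₁) = nRT ln(P₁/P₂).
W = (3.17)(8.314)(436) × ln(525/120)
  = 11491 × ln(4.375) = 11491 × 1.476
W_by_gas = 16960 J.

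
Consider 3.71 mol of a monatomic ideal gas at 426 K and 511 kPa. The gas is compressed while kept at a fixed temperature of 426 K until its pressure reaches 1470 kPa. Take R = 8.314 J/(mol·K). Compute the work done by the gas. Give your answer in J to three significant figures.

W ≈ -13900 J

Isothermal process: W = nRT ln(V₂/V₁) = nRT ln(P₁/P₂).
W = (3.71)(8.314)(426) × ln(511/1470)
  = 13140 × ln(0.3476) = 13140 × -1.057
W_by_gas = -13884 J.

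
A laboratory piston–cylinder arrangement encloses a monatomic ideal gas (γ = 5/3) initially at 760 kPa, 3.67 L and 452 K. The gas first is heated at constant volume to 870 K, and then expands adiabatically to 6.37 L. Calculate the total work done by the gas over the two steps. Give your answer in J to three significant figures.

Step 1 (isochoric): W = 0 (constant volume).
After step 1: P = 1463 kPa (V unchanged).
Step 2 (adiabatic): W = (P₁V₁ − P₂V₂)/(γ−1) = (5369 − 3717)/0.667 = 2477 J.
W_total = 0 + 2477 = 2477 J.

W_total ≈ 2480 J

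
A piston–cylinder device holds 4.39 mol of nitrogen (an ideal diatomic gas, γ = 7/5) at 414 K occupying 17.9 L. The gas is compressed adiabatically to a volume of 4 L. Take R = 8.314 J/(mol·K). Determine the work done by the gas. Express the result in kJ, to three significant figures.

Adiabatic: TV^(γ−1) = const with γ = 7/5.
T₂ = T₁ (V₁/V₂)^(γ−1) = 414 × (17.9/4)^0.4 = 414 × 1.821 = 753.9 K.
W_by = nCᵥ(T₁ − T₂) = (4.39)(20.79)(414 − 753.9) = -31015 J.

W ≈ -31.0 kJ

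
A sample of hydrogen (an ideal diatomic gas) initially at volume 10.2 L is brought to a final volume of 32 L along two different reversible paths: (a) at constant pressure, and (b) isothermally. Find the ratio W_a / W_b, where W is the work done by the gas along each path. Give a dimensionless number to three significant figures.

Path (a) isobaric: W = P₁(V₂ − V₁) → W_a/(P₁V₁) = 2.137.
Path (b) isothermal: W = P₁V₁ ln(V₂/V₁) → W_b/(P₁V₁) = 1.143.
W_a / W_b = 2.137 / 1.143 = 1.869.

W_a / W_b ≈ 1.87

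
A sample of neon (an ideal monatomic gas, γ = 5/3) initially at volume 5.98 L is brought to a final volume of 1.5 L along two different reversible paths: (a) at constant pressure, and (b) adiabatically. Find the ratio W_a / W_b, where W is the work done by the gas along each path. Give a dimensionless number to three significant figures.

W_a / W_b ≈ 0.330

Path (a) isobaric: W = P₁(V₂ − V₁) → W_a/(P₁V₁) = -0.7492.
Path (b) adiabatic: W = P₁V₁(1 − (V₁/V₂)^(γ−1))/(γ−1) → W_b/(P₁V₁) = -2.271.
W_a / W_b = -0.7492 / -2.271 = 0.3298.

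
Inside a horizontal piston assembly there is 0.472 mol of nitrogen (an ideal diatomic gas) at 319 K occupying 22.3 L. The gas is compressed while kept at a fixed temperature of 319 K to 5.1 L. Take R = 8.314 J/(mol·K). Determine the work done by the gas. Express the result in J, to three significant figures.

W ≈ -1850 J

Isothermal: W = nRT ln(V₂/V₁).
W = (0.472)(8.314)(319) × ln(5.1/22.3)
  = 1252 × -1.475
W_by_gas = -1847 J.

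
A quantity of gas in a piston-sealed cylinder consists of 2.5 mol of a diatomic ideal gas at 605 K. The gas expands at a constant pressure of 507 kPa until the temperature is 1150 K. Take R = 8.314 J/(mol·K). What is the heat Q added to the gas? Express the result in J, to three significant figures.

Isobaric: W = nRΔT = (2.5)(8.314)(545) = 11328 J.
ΔU = nCᵥΔT with Cᵥ = 5R/2: ΔU = (2.5)(20.79)(545) = 28320 J.
Q = ΔU + W = 28320 + 11328 = 39647 J.

Q ≈ 39600 J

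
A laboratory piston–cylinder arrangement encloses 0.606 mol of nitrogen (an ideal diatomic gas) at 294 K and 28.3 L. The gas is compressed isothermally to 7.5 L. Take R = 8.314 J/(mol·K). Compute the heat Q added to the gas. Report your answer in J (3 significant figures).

Isothermal ⇒ ΔU = 0, so Q = W = nRT ln(V₂/V₁).
Q = (0.606)(8.314)(294) ln(7.5/28.3) = 1481 × -1.328 = -1967 J.

Q ≈ -1970 J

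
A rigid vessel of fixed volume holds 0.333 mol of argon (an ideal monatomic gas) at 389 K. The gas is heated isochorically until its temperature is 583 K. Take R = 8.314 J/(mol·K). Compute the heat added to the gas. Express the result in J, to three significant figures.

Constant volume ⇒ W = 0, so Q = ΔU = nCᵥΔT with Cᵥ = 3R/2 = 12.47 J/(mol·K).
ΔU = (0.333)(12.47)(583 − 389) = 805.7 J.

Q ≈ 806 J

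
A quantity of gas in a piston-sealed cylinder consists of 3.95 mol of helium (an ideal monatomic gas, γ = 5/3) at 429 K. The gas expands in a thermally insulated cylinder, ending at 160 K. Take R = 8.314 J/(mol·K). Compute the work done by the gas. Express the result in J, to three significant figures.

W ≈ 13300 J

Adiabatic ⇒ Q = 0, so W_by = −ΔU = nCᵥ(T₁ − T₂).
Cᵥ = 3R/2 = 12.47 J/(mol·K).
W = (3.95)(12.47)(429 − 160) = 13251 J.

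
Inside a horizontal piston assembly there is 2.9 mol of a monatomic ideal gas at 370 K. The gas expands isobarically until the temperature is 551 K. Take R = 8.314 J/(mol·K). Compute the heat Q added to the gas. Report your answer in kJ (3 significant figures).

Isobaric: W = nRΔT = (2.9)(8.314)(181) = 4364 J.
ΔU = nCᵥΔT with Cᵥ = 3R/2: ΔU = (2.9)(12.47)(181) = 6546 J.
Q = ΔU + W = 6546 + 4364 = 10910 J.

Q ≈ 10.9 kJ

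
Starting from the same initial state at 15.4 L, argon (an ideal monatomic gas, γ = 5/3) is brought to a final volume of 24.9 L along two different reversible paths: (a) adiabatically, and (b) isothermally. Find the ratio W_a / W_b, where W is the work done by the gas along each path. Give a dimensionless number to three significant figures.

Path (a) adiabatic: W = P₁V₁(1 − (V₁/V₂)^(γ−1))/(γ−1) → W_a/(P₁V₁) = 0.4111.
Path (b) isothermal: W = P₁V₁ ln(V₂/V₁) → W_b/(P₁V₁) = 0.4805.
W_a / W_b = 0.4111 / 0.4805 = 0.8556.

W_a / W_b ≈ 0.856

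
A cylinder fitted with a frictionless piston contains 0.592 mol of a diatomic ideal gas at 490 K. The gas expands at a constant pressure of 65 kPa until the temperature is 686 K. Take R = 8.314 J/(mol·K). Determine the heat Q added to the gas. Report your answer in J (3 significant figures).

Isobaric: W = nRΔT = (0.592)(8.314)(196) = 964.7 J.
ΔU = nCᵥΔT with Cᵥ = 5R/2: ΔU = (0.592)(20.79)(196) = 2412 J.
Q = ΔU + W = 2412 + 964.7 = 3376 J.

Q ≈ 3380 J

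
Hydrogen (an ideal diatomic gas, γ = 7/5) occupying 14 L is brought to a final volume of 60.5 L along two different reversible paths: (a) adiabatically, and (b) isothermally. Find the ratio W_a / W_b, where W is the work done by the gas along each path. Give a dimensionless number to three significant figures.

Path (a) adiabatic: W = P₁V₁(1 − (V₁/V₂)^(γ−1))/(γ−1) → W_a/(P₁V₁) = 1.108.
Path (b) isothermal: W = P₁V₁ ln(V₂/V₁) → W_b/(P₁V₁) = 1.464.
W_a / W_b = 1.108 / 1.464 = 0.7569.

W_a / W_b ≈ 0.757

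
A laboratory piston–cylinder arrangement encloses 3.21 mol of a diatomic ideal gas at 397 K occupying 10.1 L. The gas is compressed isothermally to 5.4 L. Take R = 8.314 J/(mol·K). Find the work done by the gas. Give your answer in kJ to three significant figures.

W ≈ -6.63 kJ

Isothermal: W = nRT ln(V₂/V₁).
W = (3.21)(8.314)(397) × ln(5.4/10.1)
  = 10595 × -0.6261
W_by_gas = -6634 J.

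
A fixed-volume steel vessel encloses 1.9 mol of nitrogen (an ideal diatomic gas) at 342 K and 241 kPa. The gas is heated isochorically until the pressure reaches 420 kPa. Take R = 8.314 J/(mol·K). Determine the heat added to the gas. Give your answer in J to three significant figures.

Constant volume ⇒ W = 0, so Q = ΔU = nCᵥΔT with Cᵥ = 5R/2 = 20.79 J/(mol·K).
At constant V, T₂/T₁ = P₂/P₁ ⇒ ΔT = T₁(P₂/P₁ − 1) = 342·(420/241 − 1) = 254 K.
ΔU = (1.9)(20.79)(254) = 10031 J.

Q ≈ 10000 J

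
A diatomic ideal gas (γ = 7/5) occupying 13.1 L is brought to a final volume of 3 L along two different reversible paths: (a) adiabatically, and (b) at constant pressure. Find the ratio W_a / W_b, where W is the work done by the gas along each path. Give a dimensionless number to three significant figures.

Path (a) adiabatic: W = P₁V₁(1 − (V₁/V₂)^(γ−1))/(γ−1) → W_a/(P₁V₁) = -2.008.
Path (b) isobaric: W = P₁(V₂ − V₁) → W_b/(P₁V₁) = -0.771.
W_a / W_b = -2.008 / -0.771 = 2.605.

W_a / W_b ≈ 2.60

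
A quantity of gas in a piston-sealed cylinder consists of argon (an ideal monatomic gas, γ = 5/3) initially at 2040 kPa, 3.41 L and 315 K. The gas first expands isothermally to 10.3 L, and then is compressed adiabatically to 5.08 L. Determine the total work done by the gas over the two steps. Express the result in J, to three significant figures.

Step 1 (isothermal): W = P₁V₁ ln(V₂/V₁) = (6956) ln(10.3/3.41) = 7690 J.
After step 1: P = 675.4 kPa, V = 10.3 L, T = 315 K.
Step 2 (adiabatic): W = (P₁V₁ − P₂V₂)/(γ−1) = (6956 − 11144)/0.667 = -6281 J.
W_total = 7690 − 6281 = 1409 J.

W_total ≈ 1410 J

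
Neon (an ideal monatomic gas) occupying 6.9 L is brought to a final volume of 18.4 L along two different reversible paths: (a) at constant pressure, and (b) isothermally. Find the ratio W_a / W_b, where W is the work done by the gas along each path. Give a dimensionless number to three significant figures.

Path (a) isobaric: W = P₁(V₂ − V₁) → W_a/(P₁V₁) = 1.667.
Path (b) isothermal: W = P₁V₁ ln(V₂/V₁) → W_b/(P₁V₁) = 0.9808.
W_a / W_b = 1.667 / 0.9808 = 1.699.

W_a / W_b ≈ 1.70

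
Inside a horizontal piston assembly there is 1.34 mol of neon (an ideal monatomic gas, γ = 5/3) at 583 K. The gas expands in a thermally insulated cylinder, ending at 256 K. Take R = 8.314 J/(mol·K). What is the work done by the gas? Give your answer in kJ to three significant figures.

W ≈ 5.46 kJ

Adiabatic ⇒ Q = 0, so W_by = −ΔU = nCᵥ(T₁ − T₂).
Cᵥ = 3R/2 = 12.47 J/(mol·K).
W = (1.34)(12.47)(583 − 256) = 5465 J.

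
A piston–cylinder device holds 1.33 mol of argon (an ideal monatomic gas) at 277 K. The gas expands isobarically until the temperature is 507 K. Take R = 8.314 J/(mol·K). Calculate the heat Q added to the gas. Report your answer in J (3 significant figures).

Isobaric: W = nRΔT = (1.33)(8.314)(230) = 2543 J.
ΔU = nCᵥΔT with Cᵥ = 3R/2: ΔU = (1.33)(12.47)(230) = 3815 J.
Q = ΔU + W = 3815 + 2543 = 6358 J.

Q ≈ 6360 J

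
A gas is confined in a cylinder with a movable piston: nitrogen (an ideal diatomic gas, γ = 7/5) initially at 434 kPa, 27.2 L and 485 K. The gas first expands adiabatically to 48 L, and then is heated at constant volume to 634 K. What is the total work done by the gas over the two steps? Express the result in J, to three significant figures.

Step 1 (adiabatic): W = (P₁V₁ − P₂V₂)/(γ−1) = (11805 − 9406)/0.4 = 5998 J.
Step 2 (isochoric): W = 0 (constant volume).
W_total = 5998 + 0 = 5998 J.

W_total ≈ 6000 J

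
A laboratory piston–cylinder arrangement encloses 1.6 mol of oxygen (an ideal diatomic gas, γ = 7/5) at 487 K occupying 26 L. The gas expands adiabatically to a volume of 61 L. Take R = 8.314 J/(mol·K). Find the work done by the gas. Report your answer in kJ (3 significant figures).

Adiabatic: TV^(γ−1) = const with γ = 7/5.
T₂ = T₁ (V₁/V₂)^(γ−1) = 487 × (26/61)^0.4 = 487 × 0.711 = 346.2 K.
W_by = nCᵥ(T₁ − T₂) = (1.6)(20.79)(487 − 346.2) = 4681 J.

W ≈ 4.68 kJ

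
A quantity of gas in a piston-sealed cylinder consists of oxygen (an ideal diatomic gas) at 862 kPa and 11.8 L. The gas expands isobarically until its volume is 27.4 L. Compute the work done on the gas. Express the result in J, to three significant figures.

Isobaric: W = P ΔV.
W = (862 kPa)(27.4 − 11.8 L) = (862)(15.6) = 13447 J.
Work on gas = −W_by = -13447 J.

W ≈ -13400 J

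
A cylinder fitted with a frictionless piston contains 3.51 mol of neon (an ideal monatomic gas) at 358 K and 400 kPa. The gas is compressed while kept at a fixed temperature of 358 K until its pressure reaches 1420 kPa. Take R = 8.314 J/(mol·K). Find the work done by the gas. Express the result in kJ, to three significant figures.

Isothermal process: W = nRT ln(V₂/V₁) = nRT ln(P₁/P₂).
W = (3.51)(8.314)(358) × ln(400/1420)
  = 10447 × ln(0.2817) = 10447 × -1.267
W_by_gas = -13236 J.

W ≈ -13.2 kJ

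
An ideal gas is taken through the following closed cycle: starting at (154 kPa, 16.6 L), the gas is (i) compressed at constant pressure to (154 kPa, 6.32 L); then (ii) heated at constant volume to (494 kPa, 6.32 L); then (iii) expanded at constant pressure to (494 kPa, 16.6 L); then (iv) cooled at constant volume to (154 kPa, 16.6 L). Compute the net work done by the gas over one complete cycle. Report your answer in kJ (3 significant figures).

W_net ≈ 3.50 kJ

Constant-volume legs do no work.
W(i) = (154)(6.32 − 16.6) = -1583 J; W(iii) = (494)(16.6 − 6.32) = 5078 J.
W_net = -1583 + 5078 = 3495 J (the clockwise enclosed area).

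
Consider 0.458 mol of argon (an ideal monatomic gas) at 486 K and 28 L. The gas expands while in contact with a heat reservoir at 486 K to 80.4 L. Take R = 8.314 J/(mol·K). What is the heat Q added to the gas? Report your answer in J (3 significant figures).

Isothermal ⇒ ΔU = 0, so Q = W = nRT ln(V₂/V₁).
Q = (0.458)(8.314)(486) ln(80.4/28) = 1851 × 1.055 = 1952 J.

Q ≈ 1950 J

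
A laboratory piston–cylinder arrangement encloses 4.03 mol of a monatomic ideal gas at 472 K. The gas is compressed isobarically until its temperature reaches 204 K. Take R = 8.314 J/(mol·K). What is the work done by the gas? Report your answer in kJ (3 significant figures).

Isobaric: W = P ΔV = nR ΔT.
W = (4.03)(8.314)(204 − 472) = -8979 J.

W ≈ -8.98 kJ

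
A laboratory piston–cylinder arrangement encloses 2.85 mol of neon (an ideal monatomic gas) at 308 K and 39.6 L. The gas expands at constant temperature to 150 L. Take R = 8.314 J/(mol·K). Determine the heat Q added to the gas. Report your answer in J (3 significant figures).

Q ≈ 9720 J

Isothermal ⇒ ΔU = 0, so Q = W = nRT ln(V₂/V₁).
Q = (2.85)(8.314)(308) ln(150/39.6) = 7298 × 1.332 = 9720 J.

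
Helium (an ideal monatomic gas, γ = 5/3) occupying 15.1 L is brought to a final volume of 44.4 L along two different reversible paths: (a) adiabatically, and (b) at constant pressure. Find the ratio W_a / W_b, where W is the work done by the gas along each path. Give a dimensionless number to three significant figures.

Path (a) adiabatic: W = P₁V₁(1 − (V₁/V₂)^(γ−1))/(γ−1) → W_a/(P₁V₁) = 0.7692.
Path (b) isobaric: W = P₁(V₂ − V₁) → W_b/(P₁V₁) = 1.94.
W_a / W_b = 0.7692 / 1.94 = 0.3964.

W_a / W_b ≈ 0.396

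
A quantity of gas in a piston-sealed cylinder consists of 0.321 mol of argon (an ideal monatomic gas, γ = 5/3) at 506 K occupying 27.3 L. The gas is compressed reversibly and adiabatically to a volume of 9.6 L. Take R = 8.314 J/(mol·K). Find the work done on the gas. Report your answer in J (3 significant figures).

W ≈ 2040 J

Adiabatic: TV^(γ−1) = const with γ = 5/3.
T₂ = T₁ (V₁/V₂)^(γ−1) = 506 × (27.3/9.6)^0.667 = 506 × 2.007 = 1016 K.
W_by = nCᵥ(T₁ − T₂) = (0.321)(12.47)(506 − 1016) = -2040 J.
Work on gas = −W_by = 2040 J.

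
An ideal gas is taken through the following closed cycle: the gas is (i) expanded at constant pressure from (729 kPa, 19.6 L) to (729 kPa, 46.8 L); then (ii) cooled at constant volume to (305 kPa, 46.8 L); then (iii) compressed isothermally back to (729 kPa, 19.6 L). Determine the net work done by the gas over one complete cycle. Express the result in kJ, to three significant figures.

W_net ≈ 7.41 kJ

Leg (i): W = PΔV = (729)(46.8 − 19.6) = 19829 J.
Leg (ii): W = 0.
Leg (iii): W = PᵢVᵢ ln(V_f/Vᵢ) = (14274) ln(19.6/46.8) = -12423 J.
W_net = 19829 − 12423 = 7405 J.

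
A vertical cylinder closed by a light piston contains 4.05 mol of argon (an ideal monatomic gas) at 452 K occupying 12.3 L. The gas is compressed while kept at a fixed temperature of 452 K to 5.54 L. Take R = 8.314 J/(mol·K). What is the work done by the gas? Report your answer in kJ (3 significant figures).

W ≈ -12.1 kJ

Isothermal: W = nRT ln(V₂/V₁).
W = (4.05)(8.314)(452) × ln(5.54/12.3)
  = 15220 × -0.7976
W_by_gas = -12139 J.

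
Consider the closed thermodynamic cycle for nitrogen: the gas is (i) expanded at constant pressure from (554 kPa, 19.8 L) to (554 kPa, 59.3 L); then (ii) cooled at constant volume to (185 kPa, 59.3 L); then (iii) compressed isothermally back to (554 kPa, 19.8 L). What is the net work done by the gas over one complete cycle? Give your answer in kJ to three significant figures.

W_net ≈ 9.85 kJ

Leg (i): W = PΔV = (554)(59.3 − 19.8) = 21883 J.
Leg (ii): W = 0.
Leg (iii): W = PᵢVᵢ ln(V_f/Vᵢ) = (10970) ln(19.8/59.3) = -12034 J.
W_net = 21883 − 12034 = 9849 J.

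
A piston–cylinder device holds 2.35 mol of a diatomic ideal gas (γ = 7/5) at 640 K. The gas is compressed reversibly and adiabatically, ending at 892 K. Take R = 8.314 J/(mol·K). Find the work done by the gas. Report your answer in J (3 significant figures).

Adiabatic ⇒ Q = 0, so W_by = −ΔU = nCᵥ(T₁ − T₂).
Cᵥ = 5R/2 = 20.79 J/(mol·K).
W = (2.35)(20.79)(640 − 892) = -12309 J.

W ≈ -12300 J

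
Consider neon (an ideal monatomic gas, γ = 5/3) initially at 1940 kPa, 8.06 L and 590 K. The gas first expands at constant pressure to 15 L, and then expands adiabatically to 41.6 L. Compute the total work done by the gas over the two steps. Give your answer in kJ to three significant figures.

Step 1 (isobaric): W = PΔV = (1940 kPa)(15 − 8.06 L) = 13464 J.
After step 1: P = 1940 kPa, V = 15 L, T = 1098 K.
Step 2 (adiabatic): W = (P₁V₁ − P₂V₂)/(γ−1) = (29100 − 14742)/0.667 = 21537 J.
W_total = 13464 + 21537 = 35001 J.

W_total ≈ 35.0 kJ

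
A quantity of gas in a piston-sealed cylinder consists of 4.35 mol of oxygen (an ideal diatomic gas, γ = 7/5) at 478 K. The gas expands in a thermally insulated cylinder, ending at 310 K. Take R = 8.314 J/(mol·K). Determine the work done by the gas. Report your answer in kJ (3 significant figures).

W ≈ 15.2 kJ

Adiabatic ⇒ Q = 0, so W_by = −ΔU = nCᵥ(T₁ − T₂).
Cᵥ = 5R/2 = 20.79 J/(mol·K).
W = (4.35)(20.79)(478 − 310) = 15190 J.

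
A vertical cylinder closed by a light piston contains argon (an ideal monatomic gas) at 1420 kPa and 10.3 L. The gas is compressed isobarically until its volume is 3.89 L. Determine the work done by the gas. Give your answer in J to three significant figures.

W ≈ -9100 J

Isobaric: W = P ΔV.
W = (1420 kPa)(3.89 − 10.3 L) = (1420)(-6.41) = -9102 J.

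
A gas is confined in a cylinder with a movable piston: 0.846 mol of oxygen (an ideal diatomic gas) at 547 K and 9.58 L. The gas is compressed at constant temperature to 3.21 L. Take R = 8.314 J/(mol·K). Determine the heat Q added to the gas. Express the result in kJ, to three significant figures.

Q ≈ -4.21 kJ

Isothermal ⇒ ΔU = 0, so Q = W = nRT ln(V₂/V₁).
Q = (0.846)(8.314)(547) ln(3.21/9.58) = 3847 × -1.093 = -4207 J.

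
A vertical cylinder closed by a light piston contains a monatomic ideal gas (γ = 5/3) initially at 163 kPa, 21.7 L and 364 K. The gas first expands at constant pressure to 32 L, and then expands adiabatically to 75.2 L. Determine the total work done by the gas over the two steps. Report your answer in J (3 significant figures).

Step 1 (isobaric): W = PΔV = (163 kPa)(32 − 21.7 L) = 1679 J.
After step 1: P = 163 kPa, V = 32 L, T = 536.8 K.
Step 2 (adiabatic): W = (P₁V₁ − P₂V₂)/(γ−1) = (5216 − 2951)/0.667 = 3398 J.
W_total = 1679 + 3398 = 5077 J.

W_total ≈ 5080 J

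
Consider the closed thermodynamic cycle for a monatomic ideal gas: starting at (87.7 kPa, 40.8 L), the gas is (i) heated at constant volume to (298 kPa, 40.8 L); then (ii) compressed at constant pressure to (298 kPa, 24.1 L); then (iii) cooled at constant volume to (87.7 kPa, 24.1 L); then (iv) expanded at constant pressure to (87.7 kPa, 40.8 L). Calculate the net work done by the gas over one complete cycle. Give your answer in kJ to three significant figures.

W_net ≈ -3.51 kJ

Constant-volume legs do no work.
W(ii) = (298)(24.1 − 40.8) = -4977 J; W(iv) = (87.7)(40.8 − 24.1) = 1465 J.
W_net = -4977 + 1465 = -3512 J (the counter-clockwise enclosed area).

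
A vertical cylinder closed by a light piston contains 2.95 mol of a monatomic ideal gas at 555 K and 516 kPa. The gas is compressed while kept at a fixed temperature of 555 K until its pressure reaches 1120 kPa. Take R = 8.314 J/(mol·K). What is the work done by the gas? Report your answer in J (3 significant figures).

W ≈ -10500 J

Isothermal process: W = nRT ln(V₂/V₁) = nRT ln(P₁/P₂).
W = (2.95)(8.314)(555) × ln(516/1120)
  = 13612 × ln(0.4607) = 13612 × -0.775
W_by_gas = -10549 J.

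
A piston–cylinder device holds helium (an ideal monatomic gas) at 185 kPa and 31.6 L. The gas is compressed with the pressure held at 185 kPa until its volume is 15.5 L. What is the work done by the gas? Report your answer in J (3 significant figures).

W ≈ -2980 J

Isobaric: W = P ΔV.
W = (185 kPa)(15.5 − 31.6 L) = (185)(-16.1) = -2979 J.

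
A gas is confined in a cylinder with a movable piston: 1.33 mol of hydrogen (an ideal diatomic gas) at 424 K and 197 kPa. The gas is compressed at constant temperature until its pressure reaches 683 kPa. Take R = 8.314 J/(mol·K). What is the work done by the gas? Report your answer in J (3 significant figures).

Isothermal process: W = nRT ln(V₂/V₁) = nRT ln(P₁/P₂).
W = (1.33)(8.314)(424) × ln(197/683)
  = 4688 × ln(0.2884) = 4688 × -1.243
W_by_gas = -5829 J.

W ≈ -5830 J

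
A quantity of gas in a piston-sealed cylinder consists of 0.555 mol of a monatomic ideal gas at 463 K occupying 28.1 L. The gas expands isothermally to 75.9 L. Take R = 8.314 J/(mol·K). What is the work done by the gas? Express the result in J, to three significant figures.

Isothermal: W = nRT ln(V₂/V₁).
W = (0.555)(8.314)(463) × ln(75.9/28.1)
  = 2136 × 0.9936
W_by_gas = 2123 J.

W ≈ 2120 J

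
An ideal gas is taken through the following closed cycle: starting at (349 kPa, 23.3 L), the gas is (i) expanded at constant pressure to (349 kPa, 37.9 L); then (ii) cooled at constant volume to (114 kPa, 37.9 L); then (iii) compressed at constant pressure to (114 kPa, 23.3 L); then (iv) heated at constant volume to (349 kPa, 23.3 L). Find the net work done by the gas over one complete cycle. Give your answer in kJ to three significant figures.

Constant-volume legs do no work.
W(i) = (349)(37.9 − 23.3) = 5095 J; W(iii) = (114)(23.3 − 37.9) = -1664 J.
W_net = 5095 − 1664 = 3431 J (the clockwise enclosed area).

W_net ≈ 3.43 kJ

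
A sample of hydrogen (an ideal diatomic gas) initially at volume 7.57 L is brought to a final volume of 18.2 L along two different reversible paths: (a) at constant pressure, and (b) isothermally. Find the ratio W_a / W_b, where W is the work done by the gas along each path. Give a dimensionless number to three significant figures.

W_a / W_b ≈ 1.60

Path (a) isobaric: W = P₁(V₂ − V₁) → W_a/(P₁V₁) = 1.404.
Path (b) isothermal: W = P₁V₁ ln(V₂/V₁) → W_b/(P₁V₁) = 0.8772.
W_a / W_b = 1.404 / 0.8772 = 1.601.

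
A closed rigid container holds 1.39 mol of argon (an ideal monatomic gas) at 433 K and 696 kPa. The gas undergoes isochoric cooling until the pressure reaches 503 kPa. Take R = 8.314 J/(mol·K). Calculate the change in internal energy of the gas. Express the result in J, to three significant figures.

ΔU ≈ -2080 J

Constant volume ⇒ W = 0, so Q = ΔU = nCᵥΔT with Cᵥ = 3R/2 = 12.47 J/(mol·K).
At constant V, T₂/T₁ = P₂/P₁ ⇒ ΔT = T₁(P₂/P₁ − 1) = 433·(503/696 − 1) = -120.1 K.
ΔU = (1.39)(12.47)(-120.1) = -2081 J.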